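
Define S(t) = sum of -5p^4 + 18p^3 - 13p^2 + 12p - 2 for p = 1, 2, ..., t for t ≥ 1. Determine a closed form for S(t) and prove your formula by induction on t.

S(t) = -t(t^4 - 2t^3 - 3t^2 - 4t - 2)

We claim S(t) = -t(t^4 - 2t^3 - 3t^2 - 4t - 2) for all t ≥ 1.
For the base case t = 1: S(1) = 10, and the closed form gives 10. They agree.
Inductive step: assume the claim holds for t = p, so S(p) = p(-p^4 + 2p^3 + 3p^2 + 4p + 2).
Then S(p+1) = S(p) + (-5p^4 - 2p^3 + 11p^2 + 20p + 10) = (p(-p^4 + 2p^3 + 3p^2 + 4p + 2)) + (-5p^4 - 2p^3 + 11p^2 + 20p + 10).
Simplifying, S(p+1) = -(p + 1)(p^4 + 2p^3 - 3p^2 - 12p - 10) = -(p+1)((p+1)^4 - 2(p+1)^3 - 3(p+1)^2 - 4(p+1) - 2),
which is the closed form with t = p+1.
This completes the induction.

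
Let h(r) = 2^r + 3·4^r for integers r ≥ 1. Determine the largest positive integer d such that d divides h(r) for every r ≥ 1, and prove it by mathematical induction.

d = 2

Computing the first values: h(1) = 14 and h(2) = 52; gcd(14, 52) = 2, so d ≤ 2.
We prove 2 | 2^r + 3·4^r for all r ≥ 1 by induction on r.
Base step (r = 1): h(1) = 14 = 2·(7), so 2 | h(1).
Inductive step: suppose the statement holds for some k ≥ 1, i.e. 2 | h(k). Then
h(k+1) − 4·h(k) = (2^(k+1) + 3·4^(k+1)) − 4·(2^k + 3·4^k) = (1)·2^k·(2 − 4) = (-2)·2^k. Since 2 | h(k) by the inductive hypothesis, 2 | 4·h(k); and 2 | -2 since -2 = 2·-1. Therefore 2 | h(k+1).
By the principle of mathematical induction, the result holds for all r ≥ 1.
Therefore the largest such d is 2.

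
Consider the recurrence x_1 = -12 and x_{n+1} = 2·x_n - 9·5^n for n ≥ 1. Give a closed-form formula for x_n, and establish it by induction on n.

Computing the first terms: x_1 = -12, x_2 = -69, x_3 = -363. This suggests x_n = 3·2^(n - 1) - 3·5^n.
Base case (n = 1): the formula gives -12 = -12 = x_1.
Inductive step: suppose the statement holds for some r ≥ 1, so x_r = 3·2^(r - 1) - 3·5^r.
Then x_{r+1} = 2·x_r - 9·5^r = 2·(3·2^(r - 1) - 3·5^r) - 9·5^r = 3·2^r - 3·5^(r + 1) = 3·2^((r+1) - 1) - 3·5^(r+1),
which is the claimed formula at n = r+1.
By the principle of mathematical induction, the result holds for all n ≥ 1.

x_n = 3·2^(n - 1) - 3·5^n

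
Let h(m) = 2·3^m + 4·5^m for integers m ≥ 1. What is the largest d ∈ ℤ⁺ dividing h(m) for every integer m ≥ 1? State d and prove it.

d = 2

Computing the first values: h(1) = 26 and h(2) = 118; gcd(26, 118) = 2, so d ≤ 2.
We prove 2 | 2·3^m + 4·5^m for all m ≥ 1 by induction on m.
When m = 1: h(1) = 26 = 2·(13), so 2 | h(1).
Suppose the result is true for m = i, i.e. 2 | h(i). Then
h(i+1) − 5·h(i) = (2·3^(i+1) + 4·5^(i+1)) − 5·(2·3^i + 4·5^i) = (2)·3^i·(3 − 5) = (-4)·3^i. Since 2 | h(i) by the inductive hypothesis, 2 | 5·h(i); and 2 | -4 since -4 = 2·-2. Therefore 2 | h(i+1).
Hence, by induction on m, the claim holds for every m ≥ 1.
Therefore the largest such d is 2.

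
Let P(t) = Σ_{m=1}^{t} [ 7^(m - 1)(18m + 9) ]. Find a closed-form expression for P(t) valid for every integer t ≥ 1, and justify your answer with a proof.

We claim P(t) = 7^t(3t + 1) - 1 for all t ≥ 1.
Base case (t = 1): P(1) = 27, and the closed form gives 27. They agree.
For the inductive step, assume it holds for an arbitrary m ≥ 1, so P(m) = 7^m(3m + 1) - 1.
Then P(m+1) = P(m) + (7^m(18m + 27)) = (7^m(3m + 1) - 1) + (7^m(18m + 27)).
Simplifying, P(m+1) = 21·7^m·m + 28·7^m - 1 = 7^(m+1)(3(m+1) + 1) - 1,
which is the closed form with t = m+1.
This completes the induction.

P(t) = 7^t(3t + 1) - 1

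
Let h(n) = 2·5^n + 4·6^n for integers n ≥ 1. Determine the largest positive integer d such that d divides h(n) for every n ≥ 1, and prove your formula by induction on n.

Computing the first values: h(1) = 34 and h(2) = 194; gcd(34, 194) = 2, so d ≤ 2.
We prove 2 | 2·5^n + 4·6^n for all n ≥ 1 by induction on n.
Base step (n = 1): h(1) = 34 = 2·(17), so 2 | h(1).
Suppose the result is true for n = i, i.e. 2 | h(i). Then
h(i+1) − 6·h(i) = (2·5^(i+1) + 4·6^(i+1)) − 6·(2·5^i + 4·6^i) = (2)·5^i·(5 − 6) = (-2)·5^i. Since 2 | h(i) by the inductive hypothesis, 2 | 6·h(i); and 2 | -2 since -2 = 2·-1. Therefore 2 | h(i+1).
This completes the induction.
Therefore the largest such d is 2.

d = 2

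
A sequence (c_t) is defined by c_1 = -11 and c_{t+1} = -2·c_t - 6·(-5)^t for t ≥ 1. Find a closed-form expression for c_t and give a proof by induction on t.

c_t = -(-2)^(t - 1) + 2(-5)^t

Computing the first terms: c_1 = -11, c_2 = 52, c_3 = -254. This suggests c_t = -(-2)^(t - 1) + 2(-5)^t.
Base step (t = 1): the formula gives -11 = -11 = c_1.
Inductive step: assume the claim holds for t = k, so c_k = -(-2)^(k - 1) + 2(-5)^k.
Then c_{k+1} = -2·c_k - 6·(-5)^k = -2·(-(-2)^(k - 1) + 2(-5)^k) - 6·(-5)^k = -(-2)^k + 2(-5)^(k + 1) = -(-2)^((k+1) - 1) + 2(-5)^(k+1),
which is the claimed formula at t = k+1.
This completes the induction.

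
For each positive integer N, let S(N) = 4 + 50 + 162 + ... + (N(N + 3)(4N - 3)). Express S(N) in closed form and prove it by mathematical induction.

S(N) = N(N + 1)(N^2 + 4N - 3)

We claim S(N) = N(N + 1)(N^2 + 4N - 3) for all N ≥ 1.
When N = 1: S(1) = 4, and the closed form gives 4. They agree.
Suppose the result is true for N = k, so S(k) = k(k^3 + 5k^2 + k - 3).
Then S(k+1) = S(k) + ((k + 1)(k + 4)(4k + 1)) = (k(k^3 + 5k^2 + k - 3)) + ((k + 1)(k + 4)(4k + 1)).
Simplifying, S(k+1) = (k + 1)(k + 2)(k^2 + 6k + 2) = (k+1)((k+1) + 1)((k+1)^2 + 4(k+1) - 3),
which is the closed form with N = k+1.
By induction, the statement is established for all N ≥ 1.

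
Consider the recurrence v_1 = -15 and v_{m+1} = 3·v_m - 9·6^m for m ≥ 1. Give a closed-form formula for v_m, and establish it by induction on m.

Computing the first terms: v_1 = -15, v_2 = -99, v_3 = -621. This suggests v_m = 3^m - 3·6^m.
For the base case m = 1: the formula gives -15 = -15 = v_1.
Inductive step: suppose the statement holds for some i ≥ 1, so v_i = 3^i - 3·6^i.
Then v_{i+1} = 3·v_i - 9·6^i = 3·(3^i - 3·6^i) - 9·6^i = 3^(i + 1) - 3·6^(i + 1),
which is the claimed formula at m = i+1.
This completes the induction.

v_m = 3^m - 3·6^m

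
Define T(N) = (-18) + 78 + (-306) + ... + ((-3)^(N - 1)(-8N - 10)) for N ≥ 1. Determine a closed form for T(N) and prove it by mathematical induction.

We claim T(N) = (-3)^N(2N + 3) - 3 for all N ≥ 1.
When N = 1: T(1) = -18, and the closed form gives -18. They agree.
Inductive step: assume the claim holds for N = p, so T(p) = (-3)^p(2p + 3) - 3.
Then T(p+1) = T(p) + ((-3)^p(-8p - 18)) = ((-3)^p(2p + 3) - 3) + ((-3)^p(-8p - 18)).
Simplifying, T(p+1) = -6(-3)^p·p - 15(-3)^p - 3 = (-3)^(p+1)(2(p+1) + 3) - 3,
which is the closed form with N = p+1.
By the principle of mathematical induction, the result holds for all N ≥ 1.

T(N) = (-3)^N(2N + 3) - 3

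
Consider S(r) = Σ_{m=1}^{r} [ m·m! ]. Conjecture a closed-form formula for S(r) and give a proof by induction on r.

We claim S(r) = (r + 1)! - 1 for all r ≥ 1.
For the base case r = 1: S(1) = 1, and the closed form gives 1. They agree.
Inductive step: assume the claim holds for r = m, so S(m) = (m + 1)! - 1.
Then S(m+1) = S(m) + ((m + 1)(m + 1)!) = ((m + 1)! - 1) + ((m + 1)(m + 1)!).
Simplifying, S(m+1) = ((m+1) + 1)! - 1,
which is the closed form with r = m+1.
By the principle of mathematical induction, the result holds for all r ≥ 1.

S(r) = (r + 1)! - 1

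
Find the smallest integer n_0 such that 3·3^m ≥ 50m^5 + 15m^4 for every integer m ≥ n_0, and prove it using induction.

n_0 = 15

At m = 14: 14348907 < 27467440, so the inequality fails and n_0 ≥ 15. We prove 3·3^m ≥ 50m^5 + 15m^4 for all m ≥ 15.
When m = 15: 3·3^m = 43046721 and 50m^5 + 15m^4 = 38728125, so 43046721 ≥ 38728125.
Inductive step: suppose the statement holds for some i ≥ 15, so 3·3^i ≥ 50i^5 + 15i^4.
Then 3·3^(i + 1) = 3·(3·3^i) ≥ 3·(50i^5 + 15i^4).
Also, for i ≥ 15 we have 3·(50i^5 + 15i^4) ≥ 50(i+1)^5 + 15(i+1)^4, since 3·(50i^5 + 15i^4) − (50(i+1)^5 + 15(i+1)^4) = 100i^5 - 220i^4 - 560i^3 - 590i^2 - 310i - 65, which is nonnegative for all i ≥ 15.
Combining, 3·3^(i + 1) ≥ 50(i+1)^5 + 15(i+1)^4.
Hence, by induction on m, the claim holds for every m ≥ 15.
Hence the smallest such n_0 is 15.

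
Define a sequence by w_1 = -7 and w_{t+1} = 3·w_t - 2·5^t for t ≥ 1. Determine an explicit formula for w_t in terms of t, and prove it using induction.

Computing the first terms: w_1 = -7, w_2 = -31, w_3 = -143. This suggests w_t = -2·3^(t - 1) - 5^t.
For the base case t = 1: the formula gives -7 = -7 = w_1.
For the inductive step, assume it holds for an arbitrary p ≥ 1, so w_p = -2·3^(p - 1) - 5^p.
Then w_{p+1} = 3·w_p - 2·5^p = 3·(-2·3^(p - 1) - 5^p) - 2·5^p = -2·3^p - 5^(p + 1) = -2·3^((p+1) - 1) - 5^(p+1),
which is the claimed formula at t = p+1.
By the principle of mathematical induction, the result holds for all t ≥ 1.

w_t = -2·3^(t - 1) - 5^t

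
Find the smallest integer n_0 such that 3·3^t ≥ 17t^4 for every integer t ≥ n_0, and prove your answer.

n_0 = 10

At t = 9: 59049 < 111537, so the inequality fails and n_0 ≥ 10. We prove 3·3^t ≥ 17t^4 for all t ≥ 10.
Base case (t = 10): 3·3^t = 177147 and 17t^4 = 170000, so 177147 ≥ 170000.
Inductive step: assume the claim holds for t = i, so 3·3^i ≥ 17i^4.
Then 3·3^(i + 1) = 3·(3·3^i) ≥ 3·(17i^4).
Also, for i ≥ 10 we have 3·(17i^4) ≥ 17(i+1)^4, since 3 ≥ (1 + 1/i)^4 for all i ≥ 10.
Combining, 3·3^(i + 1) ≥ 17(i+1)^4.
By the principle of mathematical induction, the result holds for all t ≥ 10.
Hence the smallest such n_0 is 10.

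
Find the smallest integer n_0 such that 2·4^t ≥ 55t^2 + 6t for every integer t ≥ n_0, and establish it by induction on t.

n_0 = 5

At t = 4: 512 < 904, so the inequality fails and n_0 ≥ 5. We prove 2·4^t ≥ 55t^2 + 6t for all t ≥ 5.
For the base case t = 5: 2·4^t = 2048 and 55t^2 + 6t = 1405, so 2048 ≥ 1405.
For the inductive step, assume it holds for an arbitrary k ≥ 5, so 2·4^k ≥ 55k^2 + 6k.
Then 2·4^(k + 1) = 4·(2·4^k) ≥ 4·(55k^2 + 6k).
Also, for k ≥ 5 we have 4·(55k^2 + 6k) ≥ 55(k+1)^2 + 6(k+1), since 4·(55k^2 + 6k) − (55(k+1)^2 + 6(k+1)) = 165k^2 - 92k - 61, which is nonnegative for all k ≥ 5.
Combining, 2·4^(k + 1) ≥ 55(k+1)^2 + 6(k+1).
By the principle of mathematical induction, the result holds for all t ≥ 5.
Hence the smallest such n_0 is 5.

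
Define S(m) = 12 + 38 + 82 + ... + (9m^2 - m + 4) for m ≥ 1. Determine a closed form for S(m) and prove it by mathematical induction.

We claim S(m) = m(3m^2 + 4m + 5) for all m ≥ 1.
For the base case m = 1: S(1) = 12, and the closed form gives 12. They agree.
Inductive step: assume the claim holds for m = i, so S(i) = i(3i^2 + 4i + 5).
Then S(i+1) = S(i) + (-i + 9(i + 1)^2 + 3) = (i(3i^2 + 4i + 5)) + (-i + 9(i + 1)^2 + 3).
Simplifying, S(i+1) = (i + 1)(3i^2 + 10i + 12) = (i+1)(3(i+1)^2 + 4(i+1) + 5),
which is the closed form with m = i+1.
This completes the induction.

S(m) = m(3m^2 + 4m + 5)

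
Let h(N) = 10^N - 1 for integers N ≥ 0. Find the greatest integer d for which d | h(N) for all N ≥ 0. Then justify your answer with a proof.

Computing the first values: h(0) = 0 and h(1) = 9; gcd(0, 9) = 9, so d ≤ 9.
We prove 9 | 10^N - 1 for all N ≥ 0 by induction on N.
When N = 0: h(0) = 0 = 9·(0), so 9 | h(0).
For the inductive step, assume it holds for an arbitrary r ≥ 0, i.e. 9 | h(r). Then
h(r+1) = 10^(r+1) - 1 = 10·(10^r - 1) + 9 = 10·h(r) + 9. The first term is divisible by 9 by the inductive hypothesis, and 9 is divisible by 9. Hence 9 | h(r+1).
This completes the induction.
Therefore the largest such d is 9.

d = 9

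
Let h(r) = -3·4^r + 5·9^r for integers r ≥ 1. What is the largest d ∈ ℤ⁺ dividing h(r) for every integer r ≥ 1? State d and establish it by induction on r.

Computing the first values: h(1) = 33 and h(2) = 357; gcd(33, 357) = 3, so d ≤ 3.
We prove 3 | -3·4^r + 5·9^r for all r ≥ 1 by induction on r.
For the base case r = 1: h(1) = 33 = 3·(11), so 3 | h(1).
For the inductive step, assume it holds for an arbitrary k ≥ 1, i.e. 3 | h(k). Then
h(k+1) − 9·h(k) = (-3·4^(k+1) + 5·9^(k+1)) − 9·(-3·4^k + 5·9^k) = (-3)·4^k·(4 − 9) = (15)·4^k. Since 3 | h(k) by the inductive hypothesis, 3 | 9·h(k); and 3 | 15 since 15 = 3·5. Therefore 3 | h(k+1).
This completes the induction.
Therefore the largest such d is 3.

d = 3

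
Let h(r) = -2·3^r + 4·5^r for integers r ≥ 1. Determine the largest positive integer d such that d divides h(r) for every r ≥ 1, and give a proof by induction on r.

d = 2

Computing the first values: h(1) = 14 and h(2) = 82; gcd(14, 82) = 2, so d ≤ 2.
We prove 2 | -2·3^r + 4·5^r for all r ≥ 1 by induction on r.
When r = 1: h(1) = 14 = 2·(7), so 2 | h(1).
For the inductive step, assume it holds for an arbitrary p ≥ 1, i.e. 2 | h(p). Then
h(p+1) − 5·h(p) = (-2·3^(p+1) + 4·5^(p+1)) − 5·(-2·3^p + 4·5^p) = (-2)·3^p·(3 − 5) = (4)·3^p. Since 2 | h(p) by the inductive hypothesis, 2 | 5·h(p); and 2 | 4 since 4 = 2·2. Therefore 2 | h(p+1).
By the principle of mathematical induction, the result holds for all r ≥ 1.
Therefore the largest such d is 2.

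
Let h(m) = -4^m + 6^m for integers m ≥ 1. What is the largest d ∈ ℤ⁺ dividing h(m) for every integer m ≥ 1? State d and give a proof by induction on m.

d = 2

Computing the first values: h(1) = 2 and h(2) = 20; gcd(2, 20) = 2, so d ≤ 2.
We prove 2 | -4^m + 6^m for all m ≥ 1 by induction on m.
For the base case m = 1: h(1) = 2 = 2·(1), so 2 | h(1).
Suppose the result is true for m = i, i.e. 2 | h(i). Then
6^{i+1} − 4^{i+1} = 6·6^i − 4·4^i = 6·(6^i − 4^i) + (2)·4^i. The first term is divisible by 2 by the inductive hypothesis, and the second term (2)·4^i is divisible by 2 since 2 | 2. Hence 2 | h(i+1).
By the principle of mathematical induction, the result holds for all m ≥ 1.
Therefore the largest such d is 2.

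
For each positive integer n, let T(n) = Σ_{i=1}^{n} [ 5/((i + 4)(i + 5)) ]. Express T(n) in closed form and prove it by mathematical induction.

We claim T(n) = n/(n + 5) for all n ≥ 1.
For the base case n = 1: T(1) = 1/6, and the closed form gives 1/6. They agree.
Suppose the result is true for n = i, so T(i) = i/(i + 5).
Then T(i+1) = T(i) + (5/((i + 5)(i + 6))) = (i/(i + 5)) + (5/((i + 5)(i + 6))).
Simplifying, T(i+1) = (i + 1)/(i + 6) = (i+1)/((i+1) + 5),
which is the closed form with n = i+1.
This completes the induction.

T(n) = n/(n + 5)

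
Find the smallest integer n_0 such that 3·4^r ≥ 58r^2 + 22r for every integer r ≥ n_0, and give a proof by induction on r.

At r = 4: 768 < 1016, so the inequality fails and n_0 ≥ 5. We prove 3·4^r ≥ 58r^2 + 22r for all r ≥ 5.
When r = 5: 3·4^r = 3072 and 58r^2 + 22r = 1560, so 3072 ≥ 1560.
Inductive step: assume the claim holds for r = i, so 3·4^i ≥ 58i^2 + 22i.
Then 3·4^(i + 1) = 4·(3·4^i) ≥ 4·(58i^2 + 22i).
Also, for i ≥ 5 we have 4·(58i^2 + 22i) ≥ 58(i+1)^2 + 22(i+1), since 4·(58i^2 + 22i) − (58(i+1)^2 + 22(i+1)) = 174i^2 - 50i - 80, which is nonnegative for all i ≥ 5.
Combining, 3·4^(i + 1) ≥ 58(i+1)^2 + 22(i+1).
This completes the induction.
Hence the smallest such n_0 is 5.

n_0 = 5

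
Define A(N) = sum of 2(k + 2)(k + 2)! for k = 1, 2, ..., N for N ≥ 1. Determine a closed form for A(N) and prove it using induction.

We claim A(N) = 2(N + 3)! - 12 for all N ≥ 1.
Base step (N = 1): A(1) = 36, and the closed form gives 36. They agree.
Suppose the result is true for N = k, so A(k) = 2(k + 3)! - 12.
Then A(k+1) = A(k) + (2(k + 3)(k + 3)!) = (2(k + 3)! - 12) + (2(k + 3)(k + 3)!).
Simplifying, A(k+1) = 2((k+1) + 3)! - 12,
which is the closed form with N = k+1.
By the principle of mathematical induction, the result holds for all N ≥ 1.

A(N) = 2(N + 3)! - 12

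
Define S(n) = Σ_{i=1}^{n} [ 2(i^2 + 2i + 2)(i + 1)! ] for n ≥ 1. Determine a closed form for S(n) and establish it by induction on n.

S(n) = (2n + 2)(n + 2)! - 4

We claim S(n) = (2n + 2)(n + 2)! - 4 for all n ≥ 1.
Base case (n = 1): S(1) = 20, and the closed form gives 20. They agree.
Suppose the result is true for n = i, so S(i) = (2i + 2)(i + 2)! - 4.
Then S(i+1) = S(i) + (2(i^2 + 4i + 5)(i + 2)!) = ((2i + 2)(i + 2)! - 4) + (2(i^2 + 4i + 5)(i + 2)!).
Simplifying, S(i+1) = (2(i+1) + 2)((i+1) + 2)! - 4,
which is the closed form with n = i+1.
By induction, the statement is established for all n ≥ 1.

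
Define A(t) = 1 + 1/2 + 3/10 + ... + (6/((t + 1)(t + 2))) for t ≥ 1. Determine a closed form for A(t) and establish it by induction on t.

We claim A(t) = 3t/(t + 2) for all t ≥ 1.
For the base case t = 1: A(1) = 1, and the closed form gives 1. They agree.
For the inductive step, assume it holds for an arbitrary m ≥ 1, so A(m) = 3m/(m + 2).
Then A(m+1) = A(m) + (6/((m + 2)(m + 3))) = (3m/(m + 2)) + (6/((m + 2)(m + 3))).
Simplifying, A(m+1) = 3(m + 1)/(m + 3) = 3(m+1)/((m+1) + 2),
which is the closed form with t = m+1.
By the principle of mathematical induction, the result holds for all t ≥ 1.

A(t) = 3t/(t + 2)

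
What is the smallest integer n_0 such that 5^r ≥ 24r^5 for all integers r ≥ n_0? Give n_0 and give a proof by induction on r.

n_0 = 9

At r = 8: 390625 < 786432, so the inequality fails and n_0 ≥ 9. We prove 5^r ≥ 24r^5 for all r ≥ 9.
For the base case r = 9: 5^r = 1953125 and 24r^5 = 1417176, so 1953125 ≥ 1417176.
Inductive step: suppose the statement holds for some m ≥ 9, so 5^m ≥ 24m^5.
Then 5^(m + 1) = 5·(5^m) ≥ 5·(24m^5).
Also, for m ≥ 9 we have 5·(24m^5) ≥ 24(m+1)^5, since 5 ≥ (1 + 1/m)^5 for all m ≥ 9.
Combining, 5^(m + 1) ≥ 24(m+1)^5.
By the principle of mathematical induction, the result holds for all r ≥ 9.
Hence the smallest such n_0 is 9.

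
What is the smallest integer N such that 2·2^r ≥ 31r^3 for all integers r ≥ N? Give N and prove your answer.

At r = 15: 65536 < 104625, so the inequality fails and N ≥ 16. We prove 2·2^r ≥ 31r^3 for all r ≥ 16.
When r = 16: 2·2^r = 131072 and 31r^3 = 126976, so 131072 ≥ 126976.
For the inductive step, assume it holds for an arbitrary j ≥ 16, so 2·2^j ≥ 31j^3.
Then 2·2^(j + 1) = 2·(2·2^j) ≥ 2·(31j^3).
Also, for j ≥ 16 we have 2·(31j^3) ≥ 31(j+1)^3, since 2 ≥ (1 + 1/j)^3 for all j ≥ 16.
Combining, 2·2^(j + 1) ≥ 31(j+1)^3.
By induction, the statement is established for all r ≥ 16.
Hence the smallest such N is 16.

N = 16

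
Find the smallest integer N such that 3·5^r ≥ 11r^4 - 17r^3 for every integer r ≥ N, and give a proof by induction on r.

N = 4

At r = 3: 375 < 432, so the inequality fails and N ≥ 4. We prove 3·5^r ≥ 11r^4 - 17r^3 for all r ≥ 4.
For the base case r = 4: 3·5^r = 1875 and 11r^4 - 17r^3 = 1728, so 1875 ≥ 1728.
Inductive step: assume the claim holds for r = j, so 3·5^j ≥ 11j^4 - 17j^3.
Then 3·5^(j + 1) = 5·(3·5^j) ≥ 5·(11j^4 - 17j^3).
Also, for j ≥ 4 we have 5·(11j^4 - 17j^3) ≥ 11(j+1)^4 - 17(j+1)^3, since 5·(11j^4 - 17j^3) − (11(j+1)^4 - 17(j+1)^3) = 44j^4 - 112j^3 - 15j^2 + 7j + 6, which is nonnegative for all j ≥ 4.
Combining, 3·5^(j + 1) ≥ 11(j+1)^4 - 17(j+1)^3.
By induction, the statement is established for all r ≥ 4.
Hence the smallest such N is 4.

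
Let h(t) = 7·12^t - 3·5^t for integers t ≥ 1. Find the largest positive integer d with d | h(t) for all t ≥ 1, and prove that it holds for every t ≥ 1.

Computing the first values: h(1) = 69 and h(2) = 933; gcd(69, 933) = 3, so d ≤ 3.
We prove 3 | 7·12^t - 3·5^t for all t ≥ 1 by induction on t.
When t = 1: h(1) = 69 = 3·(23), so 3 | h(1).
Suppose the result is true for t = m, i.e. 3 | h(m). Then
h(m+1) − 12·h(m) = (7·12^(m+1) - 3·5^(m+1)) − 12·(7·12^m - 3·5^m) = (-3)·5^m·(5 − 12) = (21)·5^m. Since 3 | h(m) by the inductive hypothesis, 3 | 12·h(m); and 3 | 21 since 21 = 3·7. Therefore 3 | h(m+1).
By induction, the statement is established for all t ≥ 1.
Therefore the largest such d is 3.

d = 3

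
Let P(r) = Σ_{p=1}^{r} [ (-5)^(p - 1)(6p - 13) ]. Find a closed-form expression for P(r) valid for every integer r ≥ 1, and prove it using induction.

P(r) = (-5)^r(-r + 2) - 2

We claim P(r) = (-5)^r(-r + 2) - 2 for all r ≥ 1.
Base step (r = 1): P(1) = -7, and the closed form gives -7. They agree.
Inductive step: suppose the statement holds for some p ≥ 1, so P(p) = (-5)^p(-p + 2) - 2.
Then P(p+1) = P(p) + ((-5)^p(6p - 7)) = ((-5)^p(-p + 2) - 2) + ((-5)^p(6p - 7)).
Simplifying, P(p+1) = -(-5)^(p + 1)p + (-5)^(p + 1) - 2 = (-5)^(p+1)(-(p+1) + 2) - 2,
which is the closed form with r = p+1.
This completes the induction.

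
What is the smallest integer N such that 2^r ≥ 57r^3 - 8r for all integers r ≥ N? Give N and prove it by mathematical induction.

At r = 18: 262144 < 332280, so the inequality fails and N ≥ 19. We prove 2^r ≥ 57r^3 - 8r for all r ≥ 19.
Base case (r = 19): 2^r = 524288 and 57r^3 - 8r = 390811, so 524288 ≥ 390811.
Suppose the result is true for r = i, so 2^i ≥ 57i^3 - 8i.
Then 2^(i + 1) = 2·(2^i) ≥ 2·(57i^3 - 8i).
Also, for i ≥ 19 we have 2·(57i^3 - 8i) ≥ 57(i+1)^3 - 8(i+1), since 2·(57i^3 - 8i) − (57(i+1)^3 - 8(i+1)) = 57i^3 - 171i^2 - 179i - 49, which is nonnegative for all i ≥ 19.
Combining, 2^(i + 1) ≥ 57(i+1)^3 - 8(i+1).
This completes the induction.
Hence the smallest such N is 19.

N = 19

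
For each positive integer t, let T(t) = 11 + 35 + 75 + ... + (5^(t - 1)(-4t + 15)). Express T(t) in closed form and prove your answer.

We claim T(t) = 5^t(-t + 4) - 4 for all t ≥ 1.
When t = 1: T(1) = 11, and the closed form gives 11. They agree.
For the inductive step, assume it holds for an arbitrary p ≥ 1, so T(p) = 5^p(-p + 4) - 4.
Then T(p+1) = T(p) + (5^p(-4p + 11)) = (5^p(-p + 4) - 4) + (5^p(-4p + 11)).
Simplifying, T(p+1) = -5·5^p·p + 15·5^p - 4 = 5^(p+1)(-(p+1) + 4) - 4,
which is the closed form with t = p+1.
By induction, the statement is established for all t ≥ 1.

T(t) = 5^t(-t + 4) - 4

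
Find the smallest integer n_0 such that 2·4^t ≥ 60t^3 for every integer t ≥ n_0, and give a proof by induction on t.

At t = 6: 8192 < 12960, so the inequality fails and n_0 ≥ 7. We prove 2·4^t ≥ 60t^3 for all t ≥ 7.
Base case (t = 7): 2·4^t = 32768 and 60t^3 = 20580, so 32768 ≥ 20580.
Inductive step: suppose the statement holds for some k ≥ 7, so 2·4^k ≥ 60k^3.
Then 2·4^(k + 1) = 4·(2·4^k) ≥ 4·(60k^3).
Also, for k ≥ 7 we have 4·(60k^3) ≥ 60(k+1)^3, since 4 ≥ (1 + 1/k)^3 for all k ≥ 7.
Combining, 2·4^(k + 1) ≥ 60(k+1)^3.
Hence, by induction on t, the claim holds for every t ≥ 7.
Hence the smallest such n_0 is 7.

n_0 = 7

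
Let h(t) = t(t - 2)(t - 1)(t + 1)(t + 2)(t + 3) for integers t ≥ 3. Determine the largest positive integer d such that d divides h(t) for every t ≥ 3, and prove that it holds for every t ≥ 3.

d = 720

Computing the first values: h(3) = 720 and h(4) = 5040; gcd(720, 5040) = 720, so d ≤ 720.
We prove 720 | t(t - 2)(t - 1)(t + 1)(t + 2)(t + 3) for all t ≥ 3 by induction on t.
When t = 3: h(3) = 720 = 720·(1), so 720 | h(3).
For the inductive step, assume it holds for an arbitrary r ≥ 3, i.e. 720 | h(r). Then
h(r+1) − h(r) = (r-1)·r·(r+1)·(r+2)·(r+3)·(r+4) − (r-2)·(r-1)·r·(r+1)·(r+2)·(r+3) = (r-1)·r·(r+1)·(r+2)·(r+3)·[(r+4) − (r-2)] = 6·(r-1)·r·(r+1)·(r+2)·(r+3). The product of 5 consecutive integers is divisible by (5)! = 120, so h(r+1) − h(r) is divisible by 6·120 = 720. By the inductive hypothesis 720 | h(r), hence 720 | h(r+1).
By the principle of mathematical induction, the result holds for all t ≥ 3.
Therefore the largest such d is 720.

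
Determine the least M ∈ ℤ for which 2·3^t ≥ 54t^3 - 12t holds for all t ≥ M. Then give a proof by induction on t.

At t = 8: 13122 < 27552, so the inequality fails and M ≥ 9. We prove 2·3^t ≥ 54t^3 - 12t for all t ≥ 9.
For the base case t = 9: 2·3^t = 39366 and 54t^3 - 12t = 39258, so 39366 ≥ 39258.
Inductive step: suppose the statement holds for some i ≥ 9, so 2·3^i ≥ 54i^3 - 12i.
Then 2·3^(i + 1) = 3·(2·3^i) ≥ 3·(54i^3 - 12i).
Also, for i ≥ 9 we have 3·(54i^3 - 12i) ≥ 54(i+1)^3 - 12(i+1), since 3·(54i^3 - 12i) − (54(i+1)^3 - 12(i+1)) = 108i^3 - 162i^2 - 186i - 42, which is nonnegative for all i ≥ 9.
Combining, 2·3^(i + 1) ≥ 54(i+1)^3 - 12(i+1).
This completes the induction.
Hence the smallest such M is 9.

M = 9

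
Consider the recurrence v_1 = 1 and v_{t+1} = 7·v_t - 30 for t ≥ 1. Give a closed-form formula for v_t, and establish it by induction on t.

v_t = -4·7^(t - 1) + 5

Computing the first terms: v_1 = 1, v_2 = -23, v_3 = -191. This suggests v_t = -4·7^(t - 1) + 5.
Base step (t = 1): the formula gives 1 = 1 = v_1.
Inductive step: suppose the statement holds for some j ≥ 1, so v_j = -4·7^(j - 1) + 5.
Then v_{j+1} = 7·v_j - 30 = 7·(-4·7^(j - 1) + 5) - 30 = -4·7^j + 5 = -4·7^((j+1) - 1) + 5,
which is the claimed formula at t = j+1.
By induction, the statement is established for all t ≥ 1.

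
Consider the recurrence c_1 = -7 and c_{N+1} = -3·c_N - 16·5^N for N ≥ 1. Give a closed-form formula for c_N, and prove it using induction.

c_N = -(-3)^N - 2·5^N

Computing the first terms: c_1 = -7, c_2 = -59, c_3 = -223. This suggests c_N = -(-3)^N - 2·5^N.
Base step (N = 1): the formula gives -7 = -7 = c_1.
Inductive step: suppose the statement holds for some p ≥ 1, so c_p = -(-3)^p - 2·5^p.
Then c_{p+1} = -3·c_p - 16·5^p = -3·(-(-3)^p - 2·5^p) - 16·5^p = -(-3)^(p + 1) - 2·5^(p + 1),
which is the claimed formula at N = p+1.
Hence, by induction on N, the claim holds for every N ≥ 1.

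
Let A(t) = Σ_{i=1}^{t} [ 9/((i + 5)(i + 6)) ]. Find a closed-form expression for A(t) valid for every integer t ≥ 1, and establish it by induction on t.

A(t) = 3t/(2(t + 6))

We claim A(t) = 3t/(2(t + 6)) for all t ≥ 1.
Base case (t = 1): A(1) = 3/14, and the closed form gives 3/14. They agree.
For the inductive step, assume it holds for an arbitrary i ≥ 1, so A(i) = 3i/(2(i + 6)).
Then A(i+1) = A(i) + (9/((i + 6)(i + 7))) = (3i/(2(i + 6))) + (9/((i + 6)(i + 7))).
Simplifying, A(i+1) = 3(i + 1)/(2(i + 7)) = 3(i+1)/(2((i+1) + 6)),
which is the closed form with t = i+1.
Hence, by induction on t, the claim holds for every t ≥ 1.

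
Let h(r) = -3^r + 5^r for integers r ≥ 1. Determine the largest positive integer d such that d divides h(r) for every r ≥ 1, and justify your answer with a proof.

Computing the first values: h(1) = 2 and h(2) = 16; gcd(2, 16) = 2, so d ≤ 2.
We prove 2 | -3^r + 5^r for all r ≥ 1 by induction on r.
Base case (r = 1): h(1) = 2 = 2·(1), so 2 | h(1).
For the inductive step, assume it holds for an arbitrary m ≥ 1, i.e. 2 | h(m). Then
5^{m+1} − 3^{m+1} = 5·5^m − 3·3^m = 5·(5^m − 3^m) + (2)·3^m. The first term is divisible by 2 by the inductive hypothesis, and the second term (2)·3^m is divisible by 2 since 2 | 2. Hence 2 | h(m+1).
This completes the induction.
Therefore the largest such d is 2.

d = 2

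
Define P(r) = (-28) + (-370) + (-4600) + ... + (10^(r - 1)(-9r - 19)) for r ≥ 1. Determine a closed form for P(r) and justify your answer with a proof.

We claim P(r) = -10^r(r + 2) + 2 for all r ≥ 1.
For the base case r = 1: P(1) = -28, and the closed form gives -28. They agree.
Suppose the result is true for r = k, so P(k) = -10^k(k + 2) + 2.
Then P(k+1) = P(k) + (10^k(-9k - 28)) = (-10^k(k + 2) + 2) + (10^k(-9k - 28)).
Simplifying, P(k+1) = -10·10^k·k - 30·10^k + 2 = -10^(k+1)((k+1) + 2) + 2,
which is the closed form with r = k+1.
By induction, the statement is established for all r ≥ 1.

P(r) = -10^r(r + 2) + 2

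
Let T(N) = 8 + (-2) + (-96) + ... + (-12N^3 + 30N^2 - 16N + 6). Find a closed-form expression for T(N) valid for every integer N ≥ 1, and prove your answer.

We claim T(N) = -N(3N^3 - 4N^2 - 4N - 3) for all N ≥ 1.
Base case (N = 1): T(1) = 8, and the closed form gives 8. They agree.
For the inductive step, assume it holds for an arbitrary k ≥ 1, so T(k) = k(-3k^3 + 4k^2 + 4k + 3).
Then T(k+1) = T(k) + (-12k^3 - 6k^2 + 8k + 8) = (k(-3k^3 + 4k^2 + 4k + 3)) + (-12k^3 - 6k^2 + 8k + 8).
Simplifying, T(k+1) = -(k + 1)(3k^3 + 5k^2 - 3k - 8) = -(k+1)(3(k+1)^3 - 4(k+1)^2 - 4(k+1) - 3),
which is the closed form with N = k+1.
By the principle of mathematical induction, the result holds for all N ≥ 1.

T(N) = -N(3N^3 - 4N^2 - 4N - 3)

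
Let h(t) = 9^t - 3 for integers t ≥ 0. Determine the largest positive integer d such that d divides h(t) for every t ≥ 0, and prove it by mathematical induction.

d = 2

Computing the first values: h(0) = -2 and h(1) = 6; gcd(-2, 6) = 2, so d ≤ 2.
We prove 2 | 9^t - 3 for all t ≥ 0 by induction on t.
Base step (t = 0): h(0) = -2 = 2·(-1), so 2 | h(0).
For the inductive step, assume it holds for an arbitrary k ≥ 0, i.e. 2 | h(k). Then
h(k+1) = 9^(k+1) - 3 = 9·(9^k - 3) + 24 = 9·h(k) + 24. The first term is divisible by 2 by the inductive hypothesis, and 24 is divisible by 2. Hence 2 | h(k+1).
Hence, by induction on t, the claim holds for every t ≥ 0.
Therefore the largest such d is 2.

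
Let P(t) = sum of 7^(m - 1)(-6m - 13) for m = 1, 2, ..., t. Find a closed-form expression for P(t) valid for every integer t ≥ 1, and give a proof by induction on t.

We claim P(t) = -7^t(t + 2) + 2 for all t ≥ 1.
For the base case t = 1: P(1) = -19, and the closed form gives -19. They agree.
Inductive step: assume the claim holds for t = m, so P(m) = -7^m(m + 2) + 2.
Then P(m+1) = P(m) + (7^m(-6m - 19)) = (-7^m(m + 2) + 2) + (7^m(-6m - 19)).
Simplifying, P(m+1) = -7·7^m·m - 21·7^m + 2 = -7^(m+1)((m+1) + 2) + 2,
which is the closed form with t = m+1.
This completes the induction.

P(t) = -7^t(t + 2) + 2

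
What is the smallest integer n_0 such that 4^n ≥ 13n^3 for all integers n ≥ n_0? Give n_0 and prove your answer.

n_0 = 6

At n = 5: 1024 < 1625, so the inequality fails and n_0 ≥ 6. We prove 4^n ≥ 13n^3 for all n ≥ 6.
When n = 6: 4^n = 4096 and 13n^3 = 2808, so 4096 ≥ 2808.
For the inductive step, assume it holds for an arbitrary r ≥ 6, so 4^r ≥ 13r^3.
Then 4^(r + 1) = 4·(4^r) ≥ 4·(13r^3).
Also, for r ≥ 6 we have 4·(13r^3) ≥ 13(r+1)^3, since 4 ≥ (1 + 1/r)^3 for all r ≥ 6.
Combining, 4^(r + 1) ≥ 13(r+1)^3.
This completes the induction.
Hence the smallest such n_0 is 6.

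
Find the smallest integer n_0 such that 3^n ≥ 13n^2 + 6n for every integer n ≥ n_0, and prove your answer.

n_0 = 6

At n = 5: 243 < 355, so the inequality fails and n_0 ≥ 6. We prove 3^n ≥ 13n^2 + 6n for all n ≥ 6.
When n = 6: 3^n = 729 and 13n^2 + 6n = 504, so 729 ≥ 504.
Suppose the result is true for n = j, so 3^j ≥ 13j^2 + 6j.
Then 3^(j + 1) = 3·(3^j) ≥ 3·(13j^2 + 6j).
Also, for j ≥ 6 we have 3·(13j^2 + 6j) ≥ 13(j+1)^2 + 6(j+1), since 3·(13j^2 + 6j) − (13(j+1)^2 + 6(j+1)) = 26j^2 - 14j - 19, which is nonnegative for all j ≥ 6.
Combining, 3^(j + 1) ≥ 13(j+1)^2 + 6(j+1).
By the principle of mathematical induction, the result holds for all n ≥ 6.
Hence the smallest such n_0 is 6.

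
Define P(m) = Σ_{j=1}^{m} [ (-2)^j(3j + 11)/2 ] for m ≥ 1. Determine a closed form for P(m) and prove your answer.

We claim P(m) = (-2)^m(m + 4) - 4 for all m ≥ 1.
Base step (m = 1): P(1) = -14, and the closed form gives -14. They agree.
Inductive step: suppose the statement holds for some j ≥ 1, so P(j) = (-2)^j(j + 4) - 4.
Then P(j+1) = P(j) + ((-2)^j(-3j - 14)) = ((-2)^j(j + 4) - 4) + ((-2)^j(-3j - 14)).
Simplifying, P(j+1) = -2(-2)^j·j - 10(-2)^j - 4 = (-2)^(j+1)((j+1) + 4) - 4,
which is the closed form with m = j+1.
By the principle of mathematical induction, the result holds for all m ≥ 1.

P(m) = (-2)^m(m + 4) - 4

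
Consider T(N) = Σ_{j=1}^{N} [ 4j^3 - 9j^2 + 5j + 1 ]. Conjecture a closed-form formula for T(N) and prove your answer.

T(N) = N(N^3 - N^2 - N + 2)

We claim T(N) = N(N^3 - N^2 - N + 2) for all N ≥ 1.
When N = 1: T(1) = 1, and the closed form gives 1. They agree.
Inductive step: assume the claim holds for N = j, so T(j) = j(j^3 - j^2 - j + 2).
Then T(j+1) = T(j) + (4j^3 + 3j^2 - j + 1) = (j(j^3 - j^2 - j + 2)) + (4j^3 + 3j^2 - j + 1).
Simplifying, T(j+1) = (j + 1)(j^3 + 2j^2 + 1) = (j+1)((j+1)^3 - (j+1)^2 - (j+1) + 2),
which is the closed form with N = j+1.
Hence, by induction on N, the claim holds for every N ≥ 1.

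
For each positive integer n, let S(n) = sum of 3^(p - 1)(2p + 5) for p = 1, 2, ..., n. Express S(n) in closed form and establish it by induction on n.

S(n) = 3^n(n + 2) - 2

We claim S(n) = 3^n(n + 2) - 2 for all n ≥ 1.
When n = 1: S(1) = 7, and the closed form gives 7. They agree.
Inductive step: suppose the statement holds for some p ≥ 1, so S(p) = 3^p(p + 2) - 2.
Then S(p+1) = S(p) + (3^p(2p + 7)) = (3^p(p + 2) - 2) + (3^p(2p + 7)).
Simplifying, S(p+1) = 3^(p + 1)p + 3^(p + 2) - 2 = 3^(p+1)((p+1) + 2) - 2,
which is the closed form with n = p+1.
This completes the induction.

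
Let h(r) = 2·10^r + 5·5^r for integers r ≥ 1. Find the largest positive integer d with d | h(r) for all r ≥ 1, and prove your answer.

d = 5

Computing the first values: h(1) = 45 and h(2) = 325; gcd(45, 325) = 5, so d ≤ 5.
We prove 5 | 2·10^r + 5·5^r for all r ≥ 1 by induction on r.
Base case (r = 1): h(1) = 45 = 5·(9), so 5 | h(1).
Suppose the result is true for r = k, i.e. 5 | h(k). Then
h(k+1) − 10·h(k) = (2·10^(k+1) + 5·5^(k+1)) − 10·(2·10^k + 5·5^k) = (5)·5^k·(5 − 10) = (-25)·5^k. Since 5 | h(k) by the inductive hypothesis, 5 | 10·h(k); and 5 | -25 since -25 = 5·-5. Therefore 5 | h(k+1).
This completes the induction.
Therefore the largest such d is 5.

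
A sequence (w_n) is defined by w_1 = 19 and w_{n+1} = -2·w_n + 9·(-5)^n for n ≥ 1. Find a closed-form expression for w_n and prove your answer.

w_n = (-2)^(n + 1) - 3(-5)^n

Computing the first terms: w_1 = 19, w_2 = -83, w_3 = 391. This suggests w_n = (-2)^(n + 1) - 3(-5)^n.
When n = 1: the formula gives 19 = 19 = w_1.
Suppose the result is true for n = i, so w_i = (-2)^(i + 1) - 3(-5)^i.
Then w_{i+1} = -2·w_i + 9·(-5)^i = -2·((-2)^(i + 1) - 3(-5)^i) + 9·(-5)^i = (-2)^(i + 2) - 3(-5)^(i + 1) = (-2)^((i+1) + 1) - 3(-5)^(i+1),
which is the claimed formula at n = i+1.
By induction, the statement is established for all n ≥ 1.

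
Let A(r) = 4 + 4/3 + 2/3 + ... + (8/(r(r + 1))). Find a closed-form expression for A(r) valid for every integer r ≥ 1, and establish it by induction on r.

We claim A(r) = 8r/(r + 1) for all r ≥ 1.
When r = 1: A(1) = 4, and the closed form gives 4. They agree.
Suppose the result is true for r = m, so A(m) = 8m/(m + 1).
Then A(m+1) = A(m) + (8/((m + 1)(m + 2))) = (8m/(m + 1)) + (8/((m + 1)(m + 2))).
Simplifying, A(m+1) = 8(m + 1)/(m + 2) = 8(m+1)/((m+1) + 1),
which is the closed form with r = m+1.
This completes the induction.

A(r) = 8r/(r + 1)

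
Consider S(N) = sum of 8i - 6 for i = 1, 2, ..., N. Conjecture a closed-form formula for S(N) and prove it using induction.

We claim S(N) = 2N(2N - 1) for all N ≥ 1.
Base case (N = 1): S(1) = 2, and the closed form gives 2. They agree.
For the inductive step, assume it holds for an arbitrary i ≥ 1, so S(i) = 2i(2i - 1).
Then S(i+1) = S(i) + (8i + 2) = (2i(2i - 1)) + (8i + 2).
Simplifying, S(i+1) = 2(i + 1)(2i + 1) = 2(i+1)(2(i+1) - 1),
which is the closed form with N = i+1.
By induction, the statement is established for all N ≥ 1.

S(N) = 2N(2N - 1)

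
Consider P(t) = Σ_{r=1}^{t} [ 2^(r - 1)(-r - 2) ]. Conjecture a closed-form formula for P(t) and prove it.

P(t) = -2^t(t + 1) + 1

We claim P(t) = -2^t(t + 1) + 1 for all t ≥ 1.
For the base case t = 1: P(1) = -3, and the closed form gives -3. They agree.
Inductive step: suppose the statement holds for some r ≥ 1, so P(r) = -2^r(r + 1) + 1.
Then P(r+1) = P(r) + (2^r(-r - 3)) = (-2^r(r + 1) + 1) + (2^r(-r - 3)).
Simplifying, P(r+1) = -2^(r + 1)r - 2^(r + 2) + 1 = -2^(r+1)((r+1) + 1) + 1,
which is the closed form with t = r+1.
Hence, by induction on t, the claim holds for every t ≥ 1.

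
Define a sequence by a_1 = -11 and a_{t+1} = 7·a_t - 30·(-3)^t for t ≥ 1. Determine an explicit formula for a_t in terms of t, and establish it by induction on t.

Computing the first terms: a_1 = -11, a_2 = 13, a_3 = -179. This suggests a_t = -(-3)^(t + 1) - 2·7^(t - 1).
For the base case t = 1: the formula gives -11 = -11 = a_1.
Inductive step: suppose the statement holds for some i ≥ 1, so a_i = -(-3)^(i + 1) - 2·7^(i - 1).
Then a_{i+1} = 7·a_i - 30·(-3)^i = 7·(-(-3)^(i + 1) - 2·7^(i - 1)) - 30·(-3)^i = -(-3)^(i + 2) - 2·7^i = -(-3)^((i+1) + 1) - 2·7^((i+1) - 1),
which is the claimed formula at t = i+1.
By induction, the statement is established for all t ≥ 1.

a_t = -(-3)^(t + 1) - 2·7^(t - 1)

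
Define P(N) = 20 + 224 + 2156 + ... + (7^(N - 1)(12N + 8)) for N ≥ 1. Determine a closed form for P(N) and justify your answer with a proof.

P(N) = 7^N(2N + 1) - 1

We claim P(N) = 7^N(2N + 1) - 1 for all N ≥ 1.
For the base case N = 1: P(1) = 20, and the closed form gives 20. They agree.
Suppose the result is true for N = i, so P(i) = 7^i(2i + 1) - 1.
Then P(i+1) = P(i) + (7^i(12i + 20)) = (7^i(2i + 1) - 1) + (7^i(12i + 20)).
Simplifying, P(i+1) = 14·7^i·i + 21·7^i - 1 = 7^(i+1)(2(i+1) + 1) - 1,
which is the closed form with N = i+1.
By the principle of mathematical induction, the result holds for all N ≥ 1.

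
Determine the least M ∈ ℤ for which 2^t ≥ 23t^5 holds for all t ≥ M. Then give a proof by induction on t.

At t = 28: 268435456 < 395838464, so the inequality fails and M ≥ 29. We prove 2^t ≥ 23t^5 for all t ≥ 29.
Base step (t = 29): 2^t = 536870912 and 23t^5 = 471756427, so 536870912 ≥ 471756427.
For the inductive step, assume it holds for an arbitrary p ≥ 29, so 2^p ≥ 23p^5.
Then 2^(p + 1) = 2·(2^p) ≥ 2·(23p^5).
Also, for p ≥ 29 we have 2·(23p^5) ≥ 23(p+1)^5, since 2 ≥ (1 + 1/p)^5 for all p ≥ 29.
Combining, 2^(p + 1) ≥ 23(p+1)^5.
By induction, the statement is established for all t ≥ 29.
Hence the smallest such M is 29.

M = 29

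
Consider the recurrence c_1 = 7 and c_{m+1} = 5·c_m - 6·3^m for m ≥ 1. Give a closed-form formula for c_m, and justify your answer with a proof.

c_m = 3^(m + 1) - 2·5^(m - 1)

Computing the first terms: c_1 = 7, c_2 = 17, c_3 = 31. This suggests c_m = 3^(m + 1) - 2·5^(m - 1).
Base step (m = 1): the formula gives 7 = 7 = c_1.
Inductive step: suppose the statement holds for some k ≥ 1, so c_k = 3^(k + 1) - 2·5^(k - 1).
Then c_{k+1} = 5·c_k - 6·3^k = 5·(3^(k + 1) - 2·5^(k - 1)) - 6·3^k = 3^(k + 2) - 2·5^k = 3^((k+1) + 1) - 2·5^((k+1) - 1),
which is the claimed formula at m = k+1.
Hence, by induction on m, the claim holds for every m ≥ 1.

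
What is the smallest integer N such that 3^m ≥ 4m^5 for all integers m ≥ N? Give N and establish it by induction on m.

At m = 12: 531441 < 995328, so the inequality fails and N ≥ 13. We prove 3^m ≥ 4m^5 for all m ≥ 13.
For the base case m = 13: 3^m = 1594323 and 4m^5 = 1485172, so 1594323 ≥ 1485172.
Suppose the result is true for m = p, so 3^p ≥ 4p^5.
Then 3^(p + 1) = 3·(3^p) ≥ 3·(4p^5).
Also, for p ≥ 13 we have 3·(4p^5) ≥ 4(p+1)^5, since 3 ≥ (1 + 1/p)^5 for all p ≥ 13.
Combining, 3^(p + 1) ≥ 4(p+1)^5.
Hence, by induction on m, the claim holds for every m ≥ 13.
Hence the smallest such N is 13.

N = 13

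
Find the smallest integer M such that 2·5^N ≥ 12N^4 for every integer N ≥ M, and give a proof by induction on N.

At N = 5: 6250 < 7500, so the inequality fails and M ≥ 6. We prove 2·5^N ≥ 12N^4 for all N ≥ 6.
Base step (N = 6): 2·5^N = 31250 and 12N^4 = 15552, so 31250 ≥ 15552.
Inductive step: suppose the statement holds for some m ≥ 6, so 2·5^m ≥ 12m^4.
Then 2·5^(m + 1) = 5·(2·5^m) ≥ 5·(12m^4).
Also, for m ≥ 6 we have 5·(12m^4) ≥ 12(m+1)^4, since 5 ≥ (1 + 1/m)^4 for all m ≥ 6.
Combining, 2·5^(m + 1) ≥ 12(m+1)^4.
By the principle of mathematical induction, the result holds for all N ≥ 6.
Hence the smallest such M is 6.

M = 6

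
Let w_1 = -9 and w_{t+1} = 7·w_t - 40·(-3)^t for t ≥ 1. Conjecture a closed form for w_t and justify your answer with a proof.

w_t = 4(-3)^t + 3·7^(t - 1)

Computing the first terms: w_1 = -9, w_2 = 57, w_3 = 39. This suggests w_t = 4(-3)^t + 3·7^(t - 1).
Base case (t = 1): the formula gives -9 = -9 = w_1.
Suppose the result is true for t = r, so w_r = 4(-3)^r + 3·7^(r - 1).
Then w_{r+1} = 7·w_r - 40·(-3)^r = 7·(4(-3)^r + 3·7^(r - 1)) - 40·(-3)^r = 4(-3)^(r + 1) + 3·7^r = 4(-3)^(r+1) + 3·7^((r+1) - 1),
which is the claimed formula at t = r+1.
By the principle of mathematical induction, the result holds for all t ≥ 1.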